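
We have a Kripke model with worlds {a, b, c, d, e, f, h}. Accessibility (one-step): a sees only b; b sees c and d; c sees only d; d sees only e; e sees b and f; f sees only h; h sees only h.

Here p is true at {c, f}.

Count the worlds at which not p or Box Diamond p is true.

a: not p is T, Box Diamond p is T. ✓
b: not p is T, Box Diamond p is F. ✓
c: not p is F, Box Diamond p is F. ✗
d: not p is T, Box Diamond p is T. ✓
e: not p is T, Box Diamond p is F. ✓
f: not p is F, Box Diamond p is F. ✗
h: not p is T, Box Diamond p is F. ✓
Satisfying worlds: {a, b, d, e, h}.

5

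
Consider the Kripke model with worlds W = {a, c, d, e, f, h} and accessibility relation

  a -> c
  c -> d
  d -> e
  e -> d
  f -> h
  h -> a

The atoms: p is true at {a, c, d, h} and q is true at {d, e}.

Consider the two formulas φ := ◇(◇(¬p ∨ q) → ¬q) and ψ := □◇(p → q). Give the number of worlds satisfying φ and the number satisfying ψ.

For ◇(◇(¬p ∨ q) → ¬q):
a: successors {c}; ◇(¬p ∨ q) → ¬q there: c:T. ✓
c: successors {d}; ◇(¬p ∨ q) → ¬q there: d:F. ✗
d: successors {e}; ◇(¬p ∨ q) → ¬q there: e:F. ✗
e: successors {d}; ◇(¬p ∨ q) → ¬q there: d:F. ✗
f: successors {h}; ◇(¬p ∨ q) → ¬q there: h:T. ✓
h: successors {a}; ◇(¬p ∨ q) → ¬q there: a:T. ✓
— 3 worlds.
For □◇(p → q):
a: successors {c}; ◇(p → q) there: c:T. ✓
c: successors {d}; ◇(p → q) there: d:T. ✓
d: successors {e}; ◇(p → q) there: e:T. ✓
e: successors {d}; ◇(p → q) there: d:T. ✓
f: successors {h}; ◇(p → q) there: h:F. ✗
h: successors {a}; ◇(p → q) there: a:F. ✗
— 4 worlds.

3 and 4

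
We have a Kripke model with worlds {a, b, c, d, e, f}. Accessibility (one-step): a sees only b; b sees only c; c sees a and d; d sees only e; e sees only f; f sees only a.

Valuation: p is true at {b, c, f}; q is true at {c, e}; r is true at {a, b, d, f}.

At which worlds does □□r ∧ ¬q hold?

a: □□r is F, ¬q is T. ✗
b: □□r is T, ¬q is T. ✓
c: □□r is F, ¬q is F. ✗
d: □□r is T, ¬q is T. ✓
e: □□r is T, ¬q is F. ✗
f: □□r is T, ¬q is T. ✓

{b, d, f}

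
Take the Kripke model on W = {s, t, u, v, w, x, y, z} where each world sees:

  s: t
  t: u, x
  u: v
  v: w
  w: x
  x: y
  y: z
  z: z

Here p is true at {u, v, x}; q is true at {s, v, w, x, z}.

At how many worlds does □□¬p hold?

5

s: successors {t}; □¬p there: t:F. ✗
t: successors {u, x}; □¬p there: u:F, x:T. ✗
u: successors {v}; □¬p there: v:T. ✓
v: successors {w}; □¬p there: w:F. ✗
w: successors {x}; □¬p there: x:T. ✓
x: successors {y}; □¬p there: y:T. ✓
y: successors {z}; □¬p there: z:T. ✓
z: successors {z}; □¬p there: z:T. ✓
Satisfying worlds: {u, w, x, y, z}.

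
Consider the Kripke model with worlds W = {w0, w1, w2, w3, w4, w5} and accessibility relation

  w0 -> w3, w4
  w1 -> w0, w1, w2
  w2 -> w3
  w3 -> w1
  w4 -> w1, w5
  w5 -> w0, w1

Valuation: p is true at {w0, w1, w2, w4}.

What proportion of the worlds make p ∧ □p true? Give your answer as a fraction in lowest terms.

1/6

w0: p is T, □p is F. ✗
w1: p is T, □p is T. ✓
w2: p is T, □p is F. ✗
w3: p is F, □p is T. ✗
w4: p is T, □p is F. ✗
w5: p is F, □p is T. ✗
That's 1 of 6 worlds, so 1/6.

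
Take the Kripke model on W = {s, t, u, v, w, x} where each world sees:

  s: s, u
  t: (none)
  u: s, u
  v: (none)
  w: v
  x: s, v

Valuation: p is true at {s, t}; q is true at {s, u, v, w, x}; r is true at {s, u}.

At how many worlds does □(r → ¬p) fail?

3

s: successors {s, u}; r → ¬p there: s:F, u:T. ✗
t: no successors, so □(r → ¬p) holds vacuously. ✓
u: successors {s, u}; r → ¬p there: s:F, u:T. ✗
v: no successors, so □(r → ¬p) holds vacuously. ✓
w: successors {v}; r → ¬p there: v:T. ✓
x: successors {s, v}; r → ¬p there: s:F, v:T. ✗
Satisfying worlds: {t, v, w}.
So □(r → ¬p) fails at the other 3 worlds.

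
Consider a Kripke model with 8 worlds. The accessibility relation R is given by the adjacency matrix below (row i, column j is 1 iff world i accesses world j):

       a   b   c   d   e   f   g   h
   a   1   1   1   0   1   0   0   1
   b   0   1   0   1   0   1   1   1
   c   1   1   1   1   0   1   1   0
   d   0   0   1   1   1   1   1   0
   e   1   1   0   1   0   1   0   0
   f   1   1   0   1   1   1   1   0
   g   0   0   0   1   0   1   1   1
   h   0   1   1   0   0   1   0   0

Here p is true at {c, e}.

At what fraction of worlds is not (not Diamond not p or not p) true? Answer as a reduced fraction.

1/4

a: not Diamond not p or not p is T. ✗
b: not Diamond not p or not p is T. ✗
c: not Diamond not p or not p is F. ✓
d: not Diamond not p or not p is T. ✗
e: not Diamond not p or not p is F. ✓
f: not Diamond not p or not p is T. ✗
g: not Diamond not p or not p is T. ✗
h: not Diamond not p or not p is T. ✗
That's 2 of 8 worlds, so 2/8 = 1/4.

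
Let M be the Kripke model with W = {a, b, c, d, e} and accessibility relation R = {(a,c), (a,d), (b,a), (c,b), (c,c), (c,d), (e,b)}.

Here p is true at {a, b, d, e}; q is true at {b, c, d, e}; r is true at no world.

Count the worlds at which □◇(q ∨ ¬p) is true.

2

a: successors {c, d}; ◇(q ∨ ¬p) there: c:T, d:F. ✗
b: successors {a}; ◇(q ∨ ¬p) there: a:T. ✓
c: successors {b, c, d}; ◇(q ∨ ¬p) there: b:F, c:T, d:F. ✗
d: no successors, so □◇(q ∨ ¬p) holds vacuously. ✓
e: successors {b}; ◇(q ∨ ¬p) there: b:F. ✗
Satisfying worlds: {b, d}.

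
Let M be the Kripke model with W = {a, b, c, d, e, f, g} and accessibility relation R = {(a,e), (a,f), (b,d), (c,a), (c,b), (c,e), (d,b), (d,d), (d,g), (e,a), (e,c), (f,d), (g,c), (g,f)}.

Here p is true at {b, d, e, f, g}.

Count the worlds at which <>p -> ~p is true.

3

a: <>p is T, ~p is T. ✓
b: <>p is T, ~p is F. ✗
c: <>p is T, ~p is T. ✓
d: <>p is T, ~p is F. ✗
e: <>p is F, ~p is F. ✓
f: <>p is T, ~p is F. ✗
g: <>p is T, ~p is F. ✗
Satisfying worlds: {a, c, e}.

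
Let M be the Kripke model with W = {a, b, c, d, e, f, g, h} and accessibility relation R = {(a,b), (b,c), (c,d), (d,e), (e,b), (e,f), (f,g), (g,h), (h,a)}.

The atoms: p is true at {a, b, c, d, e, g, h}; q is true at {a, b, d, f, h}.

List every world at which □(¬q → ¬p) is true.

{a, c, e, g, h}

a: successors {b}; ¬q → ¬p there: b:T. ✓
b: successors {c}; ¬q → ¬p there: c:F. ✗
c: successors {d}; ¬q → ¬p there: d:T. ✓
d: successors {e}; ¬q → ¬p there: e:F. ✗
e: successors {b, f}; ¬q → ¬p there: b:T, f:T. ✓
f: successors {g}; ¬q → ¬p there: g:F. ✗
g: successors {h}; ¬q → ¬p there: h:T. ✓
h: successors {a}; ¬q → ¬p there: a:T. ✓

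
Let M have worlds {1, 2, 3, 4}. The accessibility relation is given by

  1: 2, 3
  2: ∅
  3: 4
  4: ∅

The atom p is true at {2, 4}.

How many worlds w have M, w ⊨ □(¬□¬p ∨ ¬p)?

1: successors {2, 3}; ¬□¬p ∨ ¬p there: 2:F, 3:T. ✗
2: no successors, so □(¬□¬p ∨ ¬p) holds vacuously. ✓
3: successors {4}; ¬□¬p ∨ ¬p there: 4:F. ✗
4: no successors, so □(¬□¬p ∨ ¬p) holds vacuously. ✓
Satisfying worlds: {2, 4}.

2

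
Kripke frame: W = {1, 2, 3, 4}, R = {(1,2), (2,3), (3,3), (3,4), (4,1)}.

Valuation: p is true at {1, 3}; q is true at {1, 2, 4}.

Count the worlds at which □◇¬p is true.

2

1: successors {2}; ◇¬p there: 2:F. ✗
2: successors {3}; ◇¬p there: 3:T. ✓
3: successors {3, 4}; ◇¬p there: 3:T, 4:F. ✗
4: successors {1}; ◇¬p there: 1:T. ✓
Satisfying worlds: {2, 4}.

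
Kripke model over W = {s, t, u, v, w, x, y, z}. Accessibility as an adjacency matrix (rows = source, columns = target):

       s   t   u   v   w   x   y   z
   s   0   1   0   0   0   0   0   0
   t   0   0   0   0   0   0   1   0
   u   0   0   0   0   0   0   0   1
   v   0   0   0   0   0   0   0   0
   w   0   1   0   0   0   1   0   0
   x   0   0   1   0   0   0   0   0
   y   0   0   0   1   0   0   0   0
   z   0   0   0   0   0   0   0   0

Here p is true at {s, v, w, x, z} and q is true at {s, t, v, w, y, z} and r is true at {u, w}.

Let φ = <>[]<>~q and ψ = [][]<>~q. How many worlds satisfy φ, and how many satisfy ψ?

For <>[]<>~q:
s: successors {t}; []<>~q there: t:F. ✗
t: successors {y}; []<>~q there: y:F. ✗
u: successors {z}; []<>~q there: z:T. ✓
v: no successors, so <>[]<>~q fails. ✗
w: successors {t, x}; []<>~q there: t:F, x:F. ✗
x: successors {u}; []<>~q there: u:F. ✗
y: successors {v}; []<>~q there: v:T. ✓
z: no successors, so <>[]<>~q fails. ✗
— 2 worlds.
For [][]<>~q:
s: successors {t}; []<>~q there: t:F. ✗
t: successors {y}; []<>~q there: y:F. ✗
u: successors {z}; []<>~q there: z:T. ✓
v: no successors, so [][]<>~q holds vacuously. ✓
w: successors {t, x}; []<>~q there: t:F, x:F. ✗
x: successors {u}; []<>~q there: u:F. ✗
y: successors {v}; []<>~q there: v:T. ✓
z: no successors, so [][]<>~q holds vacuously. ✓
— 4 worlds.

2 and 4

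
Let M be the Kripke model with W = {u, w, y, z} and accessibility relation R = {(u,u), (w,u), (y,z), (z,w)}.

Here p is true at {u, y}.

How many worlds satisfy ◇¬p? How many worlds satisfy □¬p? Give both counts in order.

For ◇¬p:
u: successors {u}; ¬p there: u:F. ✗
w: successors {u}; ¬p there: u:F. ✗
y: successors {z}; ¬p there: z:T. ✓
z: successors {w}; ¬p there: w:T. ✓
— 2 worlds.
For □¬p:
u: successors {u}; ¬p there: u:F. ✗
w: successors {u}; ¬p there: u:F. ✗
y: successors {z}; ¬p there: z:T. ✓
z: successors {w}; ¬p there: w:T. ✓
— 2 worlds.

2 and 2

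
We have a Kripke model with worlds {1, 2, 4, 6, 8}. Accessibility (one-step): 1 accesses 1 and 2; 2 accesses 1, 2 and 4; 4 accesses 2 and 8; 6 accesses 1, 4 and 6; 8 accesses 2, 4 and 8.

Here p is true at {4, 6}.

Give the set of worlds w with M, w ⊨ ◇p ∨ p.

1: ◇p is F, p is F. ✗
2: ◇p is T, p is F. ✓
4: ◇p is F, p is T. ✓
6: ◇p is T, p is T. ✓
8: ◇p is T, p is F. ✓

{2, 4, 6, 8}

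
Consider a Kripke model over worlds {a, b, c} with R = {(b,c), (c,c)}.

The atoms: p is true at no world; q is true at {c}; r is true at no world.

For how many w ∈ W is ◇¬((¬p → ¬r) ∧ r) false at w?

a: no successors, so ◇¬((¬p → ¬r) ∧ r) fails. ✗
b: successors {c}; ¬((¬p → ¬r) ∧ r) there: c:T. ✓
c: successors {c}; ¬((¬p → ¬r) ∧ r) there: c:T. ✓
Satisfying worlds: {b, c}.
So ◇¬((¬p → ¬r) ∧ r) fails at the other 1 world.

1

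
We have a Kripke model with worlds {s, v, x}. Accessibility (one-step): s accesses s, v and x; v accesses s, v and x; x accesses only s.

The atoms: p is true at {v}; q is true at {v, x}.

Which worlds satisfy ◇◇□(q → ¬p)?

s: successors {s, v, x}; ◇□(q → ¬p) there: s:T, v:T, x:F. ✓
v: successors {s, v, x}; ◇□(q → ¬p) there: s:T, v:T, x:F. ✓
x: successors {s}; ◇□(q → ¬p) there: s:T. ✓

{s, v, x}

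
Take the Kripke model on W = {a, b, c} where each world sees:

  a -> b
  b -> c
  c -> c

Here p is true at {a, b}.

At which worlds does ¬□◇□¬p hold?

a: □◇□¬p is T. ✗
b: □◇□¬p is T. ✗
c: □◇□¬p is T. ✗

∅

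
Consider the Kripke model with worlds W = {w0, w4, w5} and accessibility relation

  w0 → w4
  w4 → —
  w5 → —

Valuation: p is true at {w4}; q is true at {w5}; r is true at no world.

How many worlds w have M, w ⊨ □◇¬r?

2

w0: successors {w4}; ◇¬r there: w4:F. ✗
w4: no successors, so □◇¬r holds vacuously. ✓
w5: no successors, so □◇¬r holds vacuously. ✓
Satisfying worlds: {w4, w5}.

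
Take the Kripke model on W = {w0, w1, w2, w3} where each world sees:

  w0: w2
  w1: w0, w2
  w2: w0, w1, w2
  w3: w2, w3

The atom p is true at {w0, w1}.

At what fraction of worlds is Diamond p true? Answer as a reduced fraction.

1/2

w0: successors {w2}; p there: w2:F. ✗
w1: successors {w0, w2}; p there: w0:T, w2:F. ✓
w2: successors {w0, w1, w2}; p there: w0:T, w1:T, w2:F. ✓
w3: successors {w2, w3}; p there: w2:F, w3:F. ✗
That's 2 of 4 worlds, so 2/4 = 1/2.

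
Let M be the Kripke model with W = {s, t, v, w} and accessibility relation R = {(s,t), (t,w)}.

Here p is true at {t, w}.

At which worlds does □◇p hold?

{s, v, w}

s: successors {t}; ◇p there: t:T. ✓
t: successors {w}; ◇p there: w:F. ✗
v: no successors, so □◇p holds vacuously. ✓
w: no successors, so □◇p holds vacuously. ✓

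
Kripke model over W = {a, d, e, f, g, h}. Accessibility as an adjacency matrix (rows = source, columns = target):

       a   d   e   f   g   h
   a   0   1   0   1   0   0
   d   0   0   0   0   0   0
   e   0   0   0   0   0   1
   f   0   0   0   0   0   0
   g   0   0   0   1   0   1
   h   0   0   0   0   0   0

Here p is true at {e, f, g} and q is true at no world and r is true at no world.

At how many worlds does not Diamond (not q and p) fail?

a: Diamond (not q and p) is T. ✗
d: Diamond (not q and p) is F. ✓
e: Diamond (not q and p) is F. ✓
f: Diamond (not q and p) is F. ✓
g: Diamond (not q and p) is T. ✗
h: Diamond (not q and p) is F. ✓
Satisfying worlds: {d, e, f, h}.
So not Diamond (not q and p) fails at the other 2 worlds.

2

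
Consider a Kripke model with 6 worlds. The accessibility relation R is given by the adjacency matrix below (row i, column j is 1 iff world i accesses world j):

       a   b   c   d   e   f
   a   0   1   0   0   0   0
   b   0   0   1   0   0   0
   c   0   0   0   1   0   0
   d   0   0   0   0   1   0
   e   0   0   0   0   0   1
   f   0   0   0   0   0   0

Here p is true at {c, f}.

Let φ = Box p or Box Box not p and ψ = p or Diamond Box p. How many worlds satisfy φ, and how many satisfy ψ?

4 and 5

For Box p or Box Box not p:
a: Box p is F, Box Box not p is F. ✗
b: Box p is T, Box Box not p is T. ✓
c: Box p is F, Box Box not p is T. ✓
d: Box p is F, Box Box not p is F. ✗
e: Box p is T, Box Box not p is T. ✓
f: Box p is T, Box Box not p is T. ✓
— 4 worlds.
For p or Diamond Box p:
a: p is F, Diamond Box p is T. ✓
b: p is F, Diamond Box p is F. ✗
c: p is T, Diamond Box p is F. ✓
d: p is F, Diamond Box p is T. ✓
e: p is F, Diamond Box p is T. ✓
f: p is T, Diamond Box p is F. ✓
— 5 worlds.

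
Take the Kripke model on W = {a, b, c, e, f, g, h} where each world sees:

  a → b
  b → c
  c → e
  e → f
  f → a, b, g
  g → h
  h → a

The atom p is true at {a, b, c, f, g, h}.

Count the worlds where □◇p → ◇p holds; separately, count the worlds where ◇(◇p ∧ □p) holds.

For □◇p → ◇p:
a: □◇p is T, ◇p is T. ✓
b: □◇p is F, ◇p is T. ✓
c: □◇p is T, ◇p is F. ✗
e: □◇p is T, ◇p is T. ✓
f: □◇p is T, ◇p is T. ✓
g: □◇p is T, ◇p is T. ✓
h: □◇p is T, ◇p is T. ✓
— 6 worlds.
For ◇(◇p ∧ □p):
a: successors {b}; ◇p ∧ □p there: b:T. ✓
b: successors {c}; ◇p ∧ □p there: c:F. ✗
c: successors {e}; ◇p ∧ □p there: e:T. ✓
e: successors {f}; ◇p ∧ □p there: f:T. ✓
f: successors {a, b, g}; ◇p ∧ □p there: a:T, b:T, g:T. ✓
g: successors {h}; ◇p ∧ □p there: h:T. ✓
h: successors {a}; ◇p ∧ □p there: a:T. ✓
— 6 worlds.

6 and 6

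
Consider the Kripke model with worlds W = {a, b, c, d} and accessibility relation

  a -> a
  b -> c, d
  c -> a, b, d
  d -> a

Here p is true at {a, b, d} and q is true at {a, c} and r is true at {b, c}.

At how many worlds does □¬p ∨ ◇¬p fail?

3

a: □¬p is F, ◇¬p is F. ✗
b: □¬p is F, ◇¬p is T. ✓
c: □¬p is F, ◇¬p is F. ✗
d: □¬p is F, ◇¬p is F. ✗
Satisfying worlds: {b}.
So □¬p ∨ ◇¬p fails at the other 3 worlds.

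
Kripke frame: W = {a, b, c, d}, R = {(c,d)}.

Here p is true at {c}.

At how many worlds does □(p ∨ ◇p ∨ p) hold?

3

a: no successors, so □(p ∨ ◇p ∨ p) holds vacuously. ✓
b: no successors, so □(p ∨ ◇p ∨ p) holds vacuously. ✓
c: successors {d}; p ∨ ◇p ∨ p there: d:F. ✗
d: no successors, so □(p ∨ ◇p ∨ p) holds vacuously. ✓
Satisfying worlds: {a, b, d}.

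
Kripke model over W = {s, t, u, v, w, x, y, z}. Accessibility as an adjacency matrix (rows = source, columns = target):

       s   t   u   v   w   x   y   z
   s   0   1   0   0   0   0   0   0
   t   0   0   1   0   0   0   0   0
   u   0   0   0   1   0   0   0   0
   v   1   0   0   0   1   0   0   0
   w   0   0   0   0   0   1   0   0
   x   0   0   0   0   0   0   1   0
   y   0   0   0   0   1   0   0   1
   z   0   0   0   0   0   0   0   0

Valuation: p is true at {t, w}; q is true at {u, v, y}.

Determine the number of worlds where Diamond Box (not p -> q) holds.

s: successors {t}; Box (not p -> q) there: t:T. ✓
t: successors {u}; Box (not p -> q) there: u:T. ✓
u: successors {v}; Box (not p -> q) there: v:F. ✗
v: successors {s, w}; Box (not p -> q) there: s:T, w:F. ✓
w: successors {x}; Box (not p -> q) there: x:T. ✓
x: successors {y}; Box (not p -> q) there: y:F. ✗
y: successors {w, z}; Box (not p -> q) there: w:F, z:T. ✓
z: no successors, so Diamond Box (not p -> q) fails. ✗
Satisfying worlds: {s, t, v, w, y}.

5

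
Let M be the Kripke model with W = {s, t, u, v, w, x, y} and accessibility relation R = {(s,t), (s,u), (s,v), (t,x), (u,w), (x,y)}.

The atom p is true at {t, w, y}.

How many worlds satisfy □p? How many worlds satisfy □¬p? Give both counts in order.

For □p:
s: successors {t, u, v}; p there: t:T, u:F, v:F. ✗
t: successors {x}; p there: x:F. ✗
u: successors {w}; p there: w:T. ✓
v: no successors, so □p holds vacuously. ✓
w: no successors, so □p holds vacuously. ✓
x: successors {y}; p there: y:T. ✓
y: no successors, so □p holds vacuously. ✓
— 5 worlds.
For □¬p:
s: successors {t, u, v}; ¬p there: t:F, u:T, v:T. ✗
t: successors {x}; ¬p there: x:T. ✓
u: successors {w}; ¬p there: w:F. ✗
v: no successors, so □¬p holds vacuously. ✓
w: no successors, so □¬p holds vacuously. ✓
x: successors {y}; ¬p there: y:F. ✗
y: no successors, so □¬p holds vacuously. ✓
— 4 worlds.

5 and 4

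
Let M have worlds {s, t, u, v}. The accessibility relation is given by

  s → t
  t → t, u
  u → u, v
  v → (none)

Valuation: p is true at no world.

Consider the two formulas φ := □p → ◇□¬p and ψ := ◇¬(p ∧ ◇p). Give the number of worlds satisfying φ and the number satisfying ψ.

For □p → ◇□¬p:
s: □p is F, ◇□¬p is T. ✓
t: □p is F, ◇□¬p is T. ✓
u: □p is F, ◇□¬p is T. ✓
v: □p is T, ◇□¬p is F. ✗
— 3 worlds.
For ◇¬(p ∧ ◇p):
s: successors {t}; ¬(p ∧ ◇p) there: t:T. ✓
t: successors {t, u}; ¬(p ∧ ◇p) there: t:T, u:T. ✓
u: successors {u, v}; ¬(p ∧ ◇p) there: u:T, v:T. ✓
v: no successors, so ◇¬(p ∧ ◇p) fails. ✗
— 3 worlds.

3 and 3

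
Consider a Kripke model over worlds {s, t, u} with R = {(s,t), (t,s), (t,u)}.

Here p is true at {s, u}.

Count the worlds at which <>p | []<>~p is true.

s: <>p is F, []<>~p is F. ✗
t: <>p is T, []<>~p is F. ✓
u: <>p is F, []<>~p is T. ✓
Satisfying worlds: {t, u}.

2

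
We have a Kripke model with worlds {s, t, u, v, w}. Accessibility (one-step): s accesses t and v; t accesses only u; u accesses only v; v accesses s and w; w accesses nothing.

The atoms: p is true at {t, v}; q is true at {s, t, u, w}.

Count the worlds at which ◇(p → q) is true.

s: successors {t, v}; p → q there: t:T, v:F. ✓
t: successors {u}; p → q there: u:T. ✓
u: successors {v}; p → q there: v:F. ✗
v: successors {s, w}; p → q there: s:T, w:T. ✓
w: no successors, so ◇(p → q) fails. ✗
Satisfying worlds: {s, t, v}.

3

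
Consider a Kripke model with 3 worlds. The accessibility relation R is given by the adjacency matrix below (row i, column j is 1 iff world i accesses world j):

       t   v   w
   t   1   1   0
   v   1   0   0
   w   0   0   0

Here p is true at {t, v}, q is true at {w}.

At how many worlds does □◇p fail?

0

t: successors {t, v}; ◇p there: t:T, v:T. ✓
v: successors {t}; ◇p there: t:T. ✓
w: no successors, so □◇p holds vacuously. ✓
Satisfying worlds: {t, v, w}.
So □◇p fails at the other 0 worlds.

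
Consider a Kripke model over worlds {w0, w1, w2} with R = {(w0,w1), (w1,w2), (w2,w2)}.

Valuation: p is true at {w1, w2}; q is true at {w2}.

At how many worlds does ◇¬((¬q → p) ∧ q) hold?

1

w0: successors {w1}; ¬((¬q → p) ∧ q) there: w1:T. ✓
w1: successors {w2}; ¬((¬q → p) ∧ q) there: w2:F. ✗
w2: successors {w2}; ¬((¬q → p) ∧ q) there: w2:F. ✗
Satisfying worlds: {w0}.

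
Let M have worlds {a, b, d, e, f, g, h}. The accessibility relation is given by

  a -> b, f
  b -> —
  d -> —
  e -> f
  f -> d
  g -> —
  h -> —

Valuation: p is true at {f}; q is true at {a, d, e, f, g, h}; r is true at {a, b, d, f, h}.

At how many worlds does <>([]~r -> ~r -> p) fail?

4

a: successors {b, f}; []~r -> ~r -> p there: b:T, f:T. ✓
b: no successors, so <>([]~r -> ~r -> p) fails. ✗
d: no successors, so <>([]~r -> ~r -> p) fails. ✗
e: successors {f}; []~r -> ~r -> p there: f:T. ✓
f: successors {d}; []~r -> ~r -> p there: d:T. ✓
g: no successors, so <>([]~r -> ~r -> p) fails. ✗
h: no successors, so <>([]~r -> ~r -> p) fails. ✗
Satisfying worlds: {a, e, f}.
So <>([]~r -> ~r -> p) fails at the other 4 worlds.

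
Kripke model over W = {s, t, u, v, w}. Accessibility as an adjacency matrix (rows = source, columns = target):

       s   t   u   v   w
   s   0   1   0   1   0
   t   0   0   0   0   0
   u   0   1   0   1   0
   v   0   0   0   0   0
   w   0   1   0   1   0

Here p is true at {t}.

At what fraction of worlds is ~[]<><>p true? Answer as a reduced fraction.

s: []<><>p is F. ✓
t: []<><>p is T. ✗
u: []<><>p is F. ✓
v: []<><>p is T. ✗
w: []<><>p is F. ✓
That's 3 of 5 worlds, so 3/5.

3/5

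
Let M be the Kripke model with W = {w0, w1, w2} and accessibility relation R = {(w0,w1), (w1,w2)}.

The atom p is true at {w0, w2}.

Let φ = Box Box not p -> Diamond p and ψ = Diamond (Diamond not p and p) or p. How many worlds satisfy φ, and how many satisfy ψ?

2 and 2

For Box Box not p -> Diamond p:
w0: Box Box not p is F, Diamond p is F. ✓
w1: Box Box not p is T, Diamond p is T. ✓
w2: Box Box not p is T, Diamond p is F. ✗
— 2 worlds.
For Diamond (Diamond not p and p) or p:
w0: Diamond (Diamond not p and p) is F, p is T. ✓
w1: Diamond (Diamond not p and p) is F, p is F. ✗
w2: Diamond (Diamond not p and p) is F, p is T. ✓
— 2 worlds.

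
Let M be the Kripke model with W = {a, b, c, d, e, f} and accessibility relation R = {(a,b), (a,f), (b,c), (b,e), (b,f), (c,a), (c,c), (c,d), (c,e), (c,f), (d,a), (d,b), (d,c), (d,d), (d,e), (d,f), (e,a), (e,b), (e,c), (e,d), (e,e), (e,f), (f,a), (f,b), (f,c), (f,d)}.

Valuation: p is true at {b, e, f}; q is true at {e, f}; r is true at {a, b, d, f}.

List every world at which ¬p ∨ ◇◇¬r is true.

a: ¬p is T, ◇◇¬r is T. ✓
b: ¬p is F, ◇◇¬r is T. ✓
c: ¬p is T, ◇◇¬r is T. ✓
d: ¬p is T, ◇◇¬r is T. ✓
e: ¬p is F, ◇◇¬r is T. ✓
f: ¬p is F, ◇◇¬r is T. ✓

{a, b, c, d, e, f}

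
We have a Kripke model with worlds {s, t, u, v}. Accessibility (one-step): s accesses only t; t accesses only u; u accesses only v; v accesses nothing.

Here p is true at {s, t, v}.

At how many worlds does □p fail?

s: successors {t}; p there: t:T. ✓
t: successors {u}; p there: u:F. ✗
u: successors {v}; p there: v:T. ✓
v: no successors, so □p holds vacuously. ✓
Satisfying worlds: {s, u, v}.
So □p fails at the other 1 world.

1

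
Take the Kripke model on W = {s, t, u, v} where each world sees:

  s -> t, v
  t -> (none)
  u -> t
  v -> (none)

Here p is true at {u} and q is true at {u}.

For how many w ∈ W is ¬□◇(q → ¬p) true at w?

s: □◇(q → ¬p) is F. ✓
t: □◇(q → ¬p) is T. ✗
u: □◇(q → ¬p) is F. ✓
v: □◇(q → ¬p) is T. ✗
Satisfying worlds: {s, u}.

2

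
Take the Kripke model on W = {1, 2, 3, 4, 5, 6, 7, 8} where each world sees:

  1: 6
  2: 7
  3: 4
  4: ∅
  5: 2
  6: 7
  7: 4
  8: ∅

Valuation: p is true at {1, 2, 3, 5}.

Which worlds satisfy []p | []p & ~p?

1: []p is F, []p & ~p is F. ✗
2: []p is F, []p & ~p is F. ✗
3: []p is F, []p & ~p is F. ✗
4: []p is T, []p & ~p is T. ✓
5: []p is T, []p & ~p is F. ✓
6: []p is F, []p & ~p is F. ✗
7: []p is F, []p & ~p is F. ✗
8: []p is T, []p & ~p is T. ✓

{4, 5, 8}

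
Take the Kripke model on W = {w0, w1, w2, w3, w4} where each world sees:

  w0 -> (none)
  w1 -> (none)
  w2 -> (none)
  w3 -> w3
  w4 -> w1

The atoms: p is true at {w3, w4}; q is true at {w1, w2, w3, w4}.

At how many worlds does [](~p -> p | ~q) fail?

1

w0: no successors, so [](~p -> p | ~q) holds vacuously. ✓
w1: no successors, so [](~p -> p | ~q) holds vacuously. ✓
w2: no successors, so [](~p -> p | ~q) holds vacuously. ✓
w3: successors {w3}; ~p -> p | ~q there: w3:T. ✓
w4: successors {w1}; ~p -> p | ~q there: w1:F. ✗
Satisfying worlds: {w0, w1, w2, w3}.
So [](~p -> p | ~q) fails at the other 1 world.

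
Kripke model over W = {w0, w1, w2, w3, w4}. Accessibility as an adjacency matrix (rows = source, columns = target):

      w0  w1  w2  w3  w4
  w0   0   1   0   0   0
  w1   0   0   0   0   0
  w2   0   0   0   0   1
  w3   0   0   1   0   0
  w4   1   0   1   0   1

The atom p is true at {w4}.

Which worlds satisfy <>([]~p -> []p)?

w0: successors {w1}; []~p -> []p there: w1:T. ✓
w1: no successors, so <>([]~p -> []p) fails. ✗
w2: successors {w4}; []~p -> []p there: w4:T. ✓
w3: successors {w2}; []~p -> []p there: w2:T. ✓
w4: successors {w0, w2, w4}; []~p -> []p there: w0:F, w2:T, w4:T. ✓

{w0, w2, w3, w4}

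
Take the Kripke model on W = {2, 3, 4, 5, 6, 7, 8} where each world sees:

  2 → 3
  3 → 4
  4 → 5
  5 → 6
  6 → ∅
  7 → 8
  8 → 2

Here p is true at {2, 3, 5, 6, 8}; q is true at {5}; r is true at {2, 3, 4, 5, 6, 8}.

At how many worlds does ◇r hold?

2: successors {3}; r there: 3:T. ✓
3: successors {4}; r there: 4:T. ✓
4: successors {5}; r there: 5:T. ✓
5: successors {6}; r there: 6:T. ✓
6: no successors, so ◇r fails. ✗
7: successors {8}; r there: 8:T. ✓
8: successors {2}; r there: 2:T. ✓
Satisfying worlds: {2, 3, 4, 5, 7, 8}.

6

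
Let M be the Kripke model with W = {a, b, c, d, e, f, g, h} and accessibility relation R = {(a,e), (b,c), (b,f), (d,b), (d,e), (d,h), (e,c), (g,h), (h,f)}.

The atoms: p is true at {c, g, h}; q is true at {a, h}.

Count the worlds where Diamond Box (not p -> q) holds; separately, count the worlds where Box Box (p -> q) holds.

For Diamond Box (not p -> q):
a: successors {e}; Box (not p -> q) there: e:T. ✓
b: successors {c, f}; Box (not p -> q) there: c:T, f:T. ✓
c: no successors, so Diamond Box (not p -> q) fails. ✗
d: successors {b, e, h}; Box (not p -> q) there: b:F, e:T, h:F. ✓
e: successors {c}; Box (not p -> q) there: c:T. ✓
f: no successors, so Diamond Box (not p -> q) fails. ✗
g: successors {h}; Box (not p -> q) there: h:F. ✗
h: successors {f}; Box (not p -> q) there: f:T. ✓
— 5 worlds.
For Box Box (p -> q):
a: successors {e}; Box (p -> q) there: e:F. ✗
b: successors {c, f}; Box (p -> q) there: c:T, f:T. ✓
c: no successors, so Box Box (p -> q) holds vacuously. ✓
d: successors {b, e, h}; Box (p -> q) there: b:F, e:F, h:T. ✗
e: successors {c}; Box (p -> q) there: c:T. ✓
f: no successors, so Box Box (p -> q) holds vacuously. ✓
g: successors {h}; Box (p -> q) there: h:T. ✓
h: successors {f}; Box (p -> q) there: f:T. ✓
— 6 worlds.

5 and 6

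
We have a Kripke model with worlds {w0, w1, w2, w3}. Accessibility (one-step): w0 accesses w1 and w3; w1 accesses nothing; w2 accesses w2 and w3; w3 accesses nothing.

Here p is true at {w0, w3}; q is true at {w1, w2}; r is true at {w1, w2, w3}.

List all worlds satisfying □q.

{w1, w3}

w0: successors {w1, w3}; q there: w1:T, w3:F. ✗
w1: no successors, so □q holds vacuously. ✓
w2: successors {w2, w3}; q there: w2:T, w3:F. ✗
w3: no successors, so □q holds vacuously. ✓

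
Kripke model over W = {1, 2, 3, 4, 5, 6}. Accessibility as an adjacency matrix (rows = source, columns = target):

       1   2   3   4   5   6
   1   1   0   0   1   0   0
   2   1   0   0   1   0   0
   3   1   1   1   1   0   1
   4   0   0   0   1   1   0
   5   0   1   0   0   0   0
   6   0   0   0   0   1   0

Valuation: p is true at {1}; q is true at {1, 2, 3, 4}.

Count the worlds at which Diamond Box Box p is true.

0

1: successors {1, 4}; Box Box p there: 1:F, 4:F. ✗
2: successors {1, 4}; Box Box p there: 1:F, 4:F. ✗
3: successors {1, 2, 3, 4, 6}; Box Box p there: 1:F, 2:F, 3:F, 4:F, 6:F. ✗
4: successors {4, 5}; Box Box p there: 4:F, 5:F. ✗
5: successors {2}; Box Box p there: 2:F. ✗
6: successors {5}; Box Box p there: 5:F. ✗
Satisfying worlds: ∅.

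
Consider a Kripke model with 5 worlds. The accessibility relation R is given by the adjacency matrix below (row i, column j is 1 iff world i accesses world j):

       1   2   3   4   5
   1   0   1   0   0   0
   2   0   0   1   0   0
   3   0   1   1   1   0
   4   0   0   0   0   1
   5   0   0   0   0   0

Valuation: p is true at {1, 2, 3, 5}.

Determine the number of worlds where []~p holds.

1

1: successors {2}; ~p there: 2:F. ✗
2: successors {3}; ~p there: 3:F. ✗
3: successors {2, 3, 4}; ~p there: 2:F, 3:F, 4:T. ✗
4: successors {5}; ~p there: 5:F. ✗
5: no successors, so []~p holds vacuously. ✓
Satisfying worlds: {5}.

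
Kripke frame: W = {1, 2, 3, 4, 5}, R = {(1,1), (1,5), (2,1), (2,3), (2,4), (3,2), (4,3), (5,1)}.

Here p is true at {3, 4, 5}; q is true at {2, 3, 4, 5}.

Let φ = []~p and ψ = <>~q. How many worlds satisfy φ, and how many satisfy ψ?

For []~p:
1: successors {1, 5}; ~p there: 1:T, 5:F. ✗
2: successors {1, 3, 4}; ~p there: 1:T, 3:F, 4:F. ✗
3: successors {2}; ~p there: 2:T. ✓
4: successors {3}; ~p there: 3:F. ✗
5: successors {1}; ~p there: 1:T. ✓
— 2 worlds.
For <>~q:
1: successors {1, 5}; ~q there: 1:T, 5:F. ✓
2: successors {1, 3, 4}; ~q there: 1:T, 3:F, 4:F. ✓
3: successors {2}; ~q there: 2:F. ✗
4: successors {3}; ~q there: 3:F. ✗
5: successors {1}; ~q there: 1:T. ✓
— 3 worlds.

2 and 3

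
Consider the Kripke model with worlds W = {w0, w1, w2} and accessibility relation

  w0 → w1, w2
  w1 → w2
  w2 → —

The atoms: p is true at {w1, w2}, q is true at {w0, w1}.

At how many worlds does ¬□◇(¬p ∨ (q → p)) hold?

2

w0: □◇(¬p ∨ (q → p)) is F. ✓
w1: □◇(¬p ∨ (q → p)) is F. ✓
w2: □◇(¬p ∨ (q → p)) is T. ✗
Satisfying worlds: {w0, w1}.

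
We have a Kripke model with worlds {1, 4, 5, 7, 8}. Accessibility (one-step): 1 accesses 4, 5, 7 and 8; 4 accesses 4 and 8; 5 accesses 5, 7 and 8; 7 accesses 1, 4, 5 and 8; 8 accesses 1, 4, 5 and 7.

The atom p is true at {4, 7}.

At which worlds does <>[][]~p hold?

1: successors {4, 5, 7, 8}; [][]~p there: 4:F, 5:F, 7:F, 8:F. ✗
4: successors {4, 8}; [][]~p there: 4:F, 8:F. ✗
5: successors {5, 7, 8}; [][]~p there: 5:F, 7:F, 8:F. ✗
7: successors {1, 4, 5, 8}; [][]~p there: 1:F, 4:F, 5:F, 8:F. ✗
8: successors {1, 4, 5, 7}; [][]~p there: 1:F, 4:F, 5:F, 7:F. ✗

∅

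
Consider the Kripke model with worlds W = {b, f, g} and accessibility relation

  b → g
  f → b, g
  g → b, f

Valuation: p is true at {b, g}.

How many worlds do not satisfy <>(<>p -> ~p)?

2

b: successors {g}; <>p -> ~p there: g:F. ✗
f: successors {b, g}; <>p -> ~p there: b:F, g:F. ✗
g: successors {b, f}; <>p -> ~p there: b:F, f:T. ✓
Satisfying worlds: {g}.
So <>(<>p -> ~p) fails at the other 2 worlds.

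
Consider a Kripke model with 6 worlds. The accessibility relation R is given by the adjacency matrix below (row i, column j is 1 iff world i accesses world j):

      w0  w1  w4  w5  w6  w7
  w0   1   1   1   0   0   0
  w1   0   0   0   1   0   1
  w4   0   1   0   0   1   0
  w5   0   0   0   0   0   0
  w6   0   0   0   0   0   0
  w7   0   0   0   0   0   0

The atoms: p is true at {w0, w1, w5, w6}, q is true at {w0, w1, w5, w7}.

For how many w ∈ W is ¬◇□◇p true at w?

w0: ◇□◇p is T. ✗
w1: ◇□◇p is T. ✗
w4: ◇□◇p is T. ✗
w5: ◇□◇p is F. ✓
w6: ◇□◇p is F. ✓
w7: ◇□◇p is F. ✓
Satisfying worlds: {w5, w6, w7}.

3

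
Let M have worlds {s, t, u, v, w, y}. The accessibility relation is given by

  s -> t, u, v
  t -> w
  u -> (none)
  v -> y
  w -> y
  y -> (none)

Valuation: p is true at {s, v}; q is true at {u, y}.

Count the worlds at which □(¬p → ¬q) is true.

s: successors {t, u, v}; ¬p → ¬q there: t:T, u:F, v:T. ✗
t: successors {w}; ¬p → ¬q there: w:T. ✓
u: no successors, so □(¬p → ¬q) holds vacuously. ✓
v: successors {y}; ¬p → ¬q there: y:F. ✗
w: successors {y}; ¬p → ¬q there: y:F. ✗
y: no successors, so □(¬p → ¬q) holds vacuously. ✓
Satisfying worlds: {t, u, y}.

3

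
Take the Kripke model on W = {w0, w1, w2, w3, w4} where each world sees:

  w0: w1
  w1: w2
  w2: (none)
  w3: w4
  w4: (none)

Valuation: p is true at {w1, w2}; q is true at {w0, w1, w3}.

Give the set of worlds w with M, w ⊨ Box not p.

{w2, w3, w4}

w0: successors {w1}; not p there: w1:F. ✗
w1: successors {w2}; not p there: w2:F. ✗
w2: no successors, so Box not p holds vacuously. ✓
w3: successors {w4}; not p there: w4:T. ✓
w4: no successors, so Box not p holds vacuously. ✓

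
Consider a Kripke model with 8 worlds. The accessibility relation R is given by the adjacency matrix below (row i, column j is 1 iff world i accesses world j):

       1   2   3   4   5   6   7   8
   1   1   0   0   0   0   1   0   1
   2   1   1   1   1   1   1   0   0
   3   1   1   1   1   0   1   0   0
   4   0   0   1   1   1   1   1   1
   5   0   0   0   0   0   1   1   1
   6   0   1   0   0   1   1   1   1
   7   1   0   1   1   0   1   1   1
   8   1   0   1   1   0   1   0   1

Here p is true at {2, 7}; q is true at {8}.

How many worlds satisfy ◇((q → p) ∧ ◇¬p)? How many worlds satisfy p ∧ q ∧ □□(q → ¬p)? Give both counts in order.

8 and 0

For ◇((q → p) ∧ ◇¬p):
1: successors {1, 6, 8}; (q → p) ∧ ◇¬p there: 1:T, 6:T, 8:F. ✓
2: successors {1, 2, 3, 4, 5, 6}; (q → p) ∧ ◇¬p there: 1:T, 2:T, 3:T, 4:T, 5:T, 6:T. ✓
3: successors {1, 2, 3, 4, 6}; (q → p) ∧ ◇¬p there: 1:T, 2:T, 3:T, 4:T, 6:T. ✓
4: successors {3, 4, 5, 6, 7, 8}; (q → p) ∧ ◇¬p there: 3:T, 4:T, 5:T, 6:T, 7:T, 8:F. ✓
5: successors {6, 7, 8}; (q → p) ∧ ◇¬p there: 6:T, 7:T, 8:F. ✓
6: successors {2, 5, 6, 7, 8}; (q → p) ∧ ◇¬p there: 2:T, 5:T, 6:T, 7:T, 8:F. ✓
7: successors {1, 3, 4, 6, 7, 8}; (q → p) ∧ ◇¬p there: 1:T, 3:T, 4:T, 6:T, 7:T, 8:F. ✓
8: successors {1, 3, 4, 6, 8}; (q → p) ∧ ◇¬p there: 1:T, 3:T, 4:T, 6:T, 8:F. ✓
— 8 worlds.
For p ∧ q ∧ □□(q → ¬p):
1: p ∧ q is F, □□(q → ¬p) is T. ✗
2: p ∧ q is F, □□(q → ¬p) is T. ✗
3: p ∧ q is F, □□(q → ¬p) is T. ✗
4: p ∧ q is F, □□(q → ¬p) is T. ✗
5: p ∧ q is F, □□(q → ¬p) is T. ✗
6: p ∧ q is F, □□(q → ¬p) is T. ✗
7: p ∧ q is F, □□(q → ¬p) is T. ✗
8: p ∧ q is F, □□(q → ¬p) is T. ✗
— 0 worlds.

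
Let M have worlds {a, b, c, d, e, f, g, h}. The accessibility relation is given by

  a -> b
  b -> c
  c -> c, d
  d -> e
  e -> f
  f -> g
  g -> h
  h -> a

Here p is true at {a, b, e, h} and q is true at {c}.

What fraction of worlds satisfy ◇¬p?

a: successors {b}; ¬p there: b:F. ✗
b: successors {c}; ¬p there: c:T. ✓
c: successors {c, d}; ¬p there: c:T, d:T. ✓
d: successors {e}; ¬p there: e:F. ✗
e: successors {f}; ¬p there: f:T. ✓
f: successors {g}; ¬p there: g:T. ✓
g: successors {h}; ¬p there: h:F. ✗
h: successors {a}; ¬p there: a:F. ✗
That's 4 of 8 worlds, so 4/8 = 1/2.

1/2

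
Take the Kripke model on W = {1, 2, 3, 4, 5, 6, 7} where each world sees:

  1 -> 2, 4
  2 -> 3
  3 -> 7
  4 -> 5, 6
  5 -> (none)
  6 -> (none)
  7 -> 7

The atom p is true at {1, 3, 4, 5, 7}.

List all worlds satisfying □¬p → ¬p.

{1, 2, 3, 4, 6, 7}

1: □¬p is F, ¬p is F. ✓
2: □¬p is F, ¬p is T. ✓
3: □¬p is F, ¬p is F. ✓
4: □¬p is F, ¬p is F. ✓
5: □¬p is T, ¬p is F. ✗
6: □¬p is T, ¬p is T. ✓
7: □¬p is F, ¬p is F. ✓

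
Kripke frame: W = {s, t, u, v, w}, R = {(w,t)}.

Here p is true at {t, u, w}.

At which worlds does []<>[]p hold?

{s, t, u, v}

s: no successors, so []<>[]p holds vacuously. ✓
t: no successors, so []<>[]p holds vacuously. ✓
u: no successors, so []<>[]p holds vacuously. ✓
v: no successors, so []<>[]p holds vacuously. ✓
w: successors {t}; <>[]p there: t:F. ✗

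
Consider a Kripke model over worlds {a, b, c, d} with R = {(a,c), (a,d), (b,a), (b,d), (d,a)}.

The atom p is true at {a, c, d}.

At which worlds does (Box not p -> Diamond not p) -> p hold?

{a, c, d}

a: Box not p -> Diamond not p is T, p is T. ✓
b: Box not p -> Diamond not p is T, p is F. ✗
c: Box not p -> Diamond not p is F, p is T. ✓
d: Box not p -> Diamond not p is T, p is T. ✓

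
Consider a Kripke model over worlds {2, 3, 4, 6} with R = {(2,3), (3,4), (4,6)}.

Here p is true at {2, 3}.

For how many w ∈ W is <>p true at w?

2: successors {3}; p there: 3:T. ✓
3: successors {4}; p there: 4:F. ✗
4: successors {6}; p there: 6:F. ✗
6: no successors, so <>p fails. ✗
Satisfying worlds: {2}.

1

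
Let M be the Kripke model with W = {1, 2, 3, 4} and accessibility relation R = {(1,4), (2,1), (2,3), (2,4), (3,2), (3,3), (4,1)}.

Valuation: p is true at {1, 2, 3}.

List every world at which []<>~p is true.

{4}

1: successors {4}; <>~p there: 4:F. ✗
2: successors {1, 3, 4}; <>~p there: 1:T, 3:F, 4:F. ✗
3: successors {2, 3}; <>~p there: 2:T, 3:F. ✗
4: successors {1}; <>~p there: 1:T. ✓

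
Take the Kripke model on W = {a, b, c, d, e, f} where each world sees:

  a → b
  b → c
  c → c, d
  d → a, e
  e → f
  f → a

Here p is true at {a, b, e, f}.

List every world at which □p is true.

a: successors {b}; p there: b:T. ✓
b: successors {c}; p there: c:F. ✗
c: successors {c, d}; p there: c:F, d:F. ✗
d: successors {a, e}; p there: a:T, e:T. ✓
e: successors {f}; p there: f:T. ✓
f: successors {a}; p there: a:T. ✓

{a, d, e, f}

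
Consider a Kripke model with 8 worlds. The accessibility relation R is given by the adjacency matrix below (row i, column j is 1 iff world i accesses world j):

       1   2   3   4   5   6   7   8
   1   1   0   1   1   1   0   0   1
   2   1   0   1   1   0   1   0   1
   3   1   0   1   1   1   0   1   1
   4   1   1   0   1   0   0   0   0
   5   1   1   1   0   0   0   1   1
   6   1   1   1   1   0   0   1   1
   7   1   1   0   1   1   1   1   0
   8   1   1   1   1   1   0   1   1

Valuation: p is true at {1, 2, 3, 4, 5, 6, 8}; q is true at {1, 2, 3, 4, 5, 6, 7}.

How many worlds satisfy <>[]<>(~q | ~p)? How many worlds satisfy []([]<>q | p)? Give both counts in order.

4 and 8

For <>[]<>(~q | ~p):
1: successors {1, 3, 4, 5, 8}; []<>(~q | ~p) there: 1:F, 3:F, 4:F, 5:T, 8:F. ✓
2: successors {1, 3, 4, 6, 8}; []<>(~q | ~p) there: 1:F, 3:F, 4:F, 6:F, 8:F. ✗
3: successors {1, 3, 4, 5, 7, 8}; []<>(~q | ~p) there: 1:F, 3:F, 4:F, 5:T, 7:F, 8:F. ✓
4: successors {1, 2, 4}; []<>(~q | ~p) there: 1:F, 2:F, 4:F. ✗
5: successors {1, 2, 3, 7, 8}; []<>(~q | ~p) there: 1:F, 2:F, 3:F, 7:F, 8:F. ✗
6: successors {1, 2, 3, 4, 7, 8}; []<>(~q | ~p) there: 1:F, 2:F, 3:F, 4:F, 7:F, 8:F. ✗
7: successors {1, 2, 4, 5, 6, 7}; []<>(~q | ~p) there: 1:F, 2:F, 4:F, 5:T, 6:F, 7:F. ✓
8: successors {1, 2, 3, 4, 5, 7, 8}; []<>(~q | ~p) there: 1:F, 2:F, 3:F, 4:F, 5:T, 7:F, 8:F. ✓
— 4 worlds.
For []([]<>q | p):
1: successors {1, 3, 4, 5, 8}; []<>q | p there: 1:T, 3:T, 4:T, 5:T, 8:T. ✓
2: successors {1, 3, 4, 6, 8}; []<>q | p there: 1:T, 3:T, 4:T, 6:T, 8:T. ✓
3: successors {1, 3, 4, 5, 7, 8}; []<>q | p there: 1:T, 3:T, 4:T, 5:T, 7:T, 8:T. ✓
4: successors {1, 2, 4}; []<>q | p there: 1:T, 2:T, 4:T. ✓
5: successors {1, 2, 3, 7, 8}; []<>q | p there: 1:T, 2:T, 3:T, 7:T, 8:T. ✓
6: successors {1, 2, 3, 4, 7, 8}; []<>q | p there: 1:T, 2:T, 3:T, 4:T, 7:T, 8:T. ✓
7: successors {1, 2, 4, 5, 6, 7}; []<>q | p there: 1:T, 2:T, 4:T, 5:T, 6:T, 7:T. ✓
8: successors {1, 2, 3, 4, 5, 7, 8}; []<>q | p there: 1:T, 2:T, 3:T, 4:T, 5:T, 7:T, 8:T. ✓
— 8 worlds.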